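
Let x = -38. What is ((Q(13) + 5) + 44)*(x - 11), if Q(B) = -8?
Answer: -2009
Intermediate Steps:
((Q(13) + 5) + 44)*(x - 11) = ((-8 + 5) + 44)*(-38 - 11) = (-3 + 44)*(-49) = 41*(-49) = -2009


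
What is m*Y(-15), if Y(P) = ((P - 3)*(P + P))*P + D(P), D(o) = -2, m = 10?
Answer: -81020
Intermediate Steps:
Y(P) = -2 + 2*P²*(-3 + P) (Y(P) = ((P - 3)*(P + P))*P - 2 = ((-3 + P)*(2*P))*P - 2 = (2*P*(-3 + P))*P - 2 = 2*P²*(-3 + P) - 2 = -2 + 2*P²*(-3 + P))
m*Y(-15) = 10*(-2 - 6*(-15)² + 2*(-15)³) = 10*(-2 - 6*225 + 2*(-3375)) = 10*(-2 - 1350 - 6750) = 10*(-8102) = -81020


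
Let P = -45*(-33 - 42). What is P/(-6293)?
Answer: -3375/6293 ≈ -0.53631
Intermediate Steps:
P = 3375 (P = -45*(-75) = 3375)
P/(-6293) = 3375/(-6293) = 3375*(-1/6293) = -3375/6293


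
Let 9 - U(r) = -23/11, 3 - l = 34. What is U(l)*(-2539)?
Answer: -309758/11 ≈ -28160.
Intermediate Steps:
l = -31 (l = 3 - 1*34 = 3 - 34 = -31)
U(r) = 122/11 (U(r) = 9 - (-23)/11 = 9 - 1*(-23/11) = 9 + 23/11 = 122/11)
U(l)*(-2539) = (122/11)*(-2539) = -309758/11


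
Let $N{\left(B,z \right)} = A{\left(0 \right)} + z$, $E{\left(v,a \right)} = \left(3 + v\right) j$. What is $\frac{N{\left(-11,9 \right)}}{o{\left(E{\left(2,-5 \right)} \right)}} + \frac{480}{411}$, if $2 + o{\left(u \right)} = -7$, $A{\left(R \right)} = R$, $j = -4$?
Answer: $\frac{23}{137} \approx 0.16788$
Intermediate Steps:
$E{\left(v,a \right)} = -12 - 4 v$ ($E{\left(v,a \right)} = \left(3 + v\right) \left(-4\right) = -12 - 4 v$)
$N{\left(B,z \right)} = z$ ($N{\left(B,z \right)} = 0 + z = z$)
$o{\left(u \right)} = -9$ ($o{\left(u \right)} = -2 - 7 = -9$)
$\frac{N{\left(-11,9 \right)}}{o{\left(E{\left(2,-5 \right)} \right)}} + \frac{480}{411} = \frac{9}{-9} + \frac{480}{411} = 9 \left(- \frac{1}{9}\right) + 480 \cdot \frac{1}{411} = -1 + \frac{160}{137} = \frac{23}{137}$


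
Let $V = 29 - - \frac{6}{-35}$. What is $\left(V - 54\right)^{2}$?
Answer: $\frac{776161}{1225} \approx 633.6$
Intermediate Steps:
$V = \frac{1009}{35}$ ($V = 29 - \left(-6\right) \left(- \frac{1}{35}\right) = 29 - \frac{6}{35} = \frac{1009}{35} \approx 28.829$)
$\left(V - 54\right)^{2} = \left(\frac{1009}{35} - 54\right)^{2} = \left(- \frac{881}{35}\right)^{2} = \frac{776161}{1225}$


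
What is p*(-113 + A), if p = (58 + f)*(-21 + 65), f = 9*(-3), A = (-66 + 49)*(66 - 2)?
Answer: -1638164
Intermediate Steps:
A = -1088 (A = -17*64 = -1088)
f = -27
p = 1364 (p = (58 - 27)*(-21 + 65) = 31*44 = 1364)
p*(-113 + A) = 1364*(-113 - 1088) = 1364*(-1201) = -1638164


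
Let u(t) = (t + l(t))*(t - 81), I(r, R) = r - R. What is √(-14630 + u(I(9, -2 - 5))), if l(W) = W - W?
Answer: I*√15670 ≈ 125.18*I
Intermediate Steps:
l(W) = 0
u(t) = t*(-81 + t) (u(t) = (t + 0)*(t - 81) = t*(-81 + t))
√(-14630 + u(I(9, -2 - 5))) = √(-14630 + (9 - (-2 - 5))*(-81 + (9 - (-2 - 5)))) = √(-14630 + (9 - 1*(-7))*(-81 + (9 - 1*(-7)))) = √(-14630 + (9 + 7)*(-81 + (9 + 7))) = √(-14630 + 16*(-81 + 16)) = √(-14630 + 16*(-65)) = √(-14630 - 1040) = √(-15670) = I*√15670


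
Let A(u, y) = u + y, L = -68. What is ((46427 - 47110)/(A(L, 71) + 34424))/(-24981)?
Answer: 683/860020887 ≈ 7.9417e-7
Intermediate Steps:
((46427 - 47110)/(A(L, 71) + 34424))/(-24981) = ((46427 - 47110)/((-68 + 71) + 34424))/(-24981) = -683/(3 + 34424)*(-1/24981) = -683/34427*(-1/24981) = 683/860020887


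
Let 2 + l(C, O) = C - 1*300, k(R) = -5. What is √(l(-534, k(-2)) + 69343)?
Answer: √68507 ≈ 261.74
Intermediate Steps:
l(C, O) = -302 + C (l(C, O) = -2 + (C - 1*300) = -2 + (C - 300) = -2 + (-300 + C) = -302 + C)
√(l(-534, k(-2)) + 69343) = √((-302 - 534) + 69343) = √(-836 + 69343) = √68507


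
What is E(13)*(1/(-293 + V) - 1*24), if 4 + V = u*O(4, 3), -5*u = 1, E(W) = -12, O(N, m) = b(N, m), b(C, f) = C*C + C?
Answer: 86700/301 ≈ 288.04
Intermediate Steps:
b(C, f) = C + C² (b(C, f) = C² + C = C + C²)
O(N, m) = N*(1 + N)
u = -⅕ (u = -⅕*1 = -⅕ ≈ -0.20000)
V = -8 (V = -4 - 4*(1 + 4)/5 = -4 - 4*5/5 = -4 - ⅕*20 = -4 - 4 = -8)
E(13)*(1/(-293 + V) - 1*24) = -12*(1/(-293 - 8) - 1*24) = -12*(1/(-301) - 24) = -12*(-1/301 - 24) = -12*(-7225/301) = 86700/301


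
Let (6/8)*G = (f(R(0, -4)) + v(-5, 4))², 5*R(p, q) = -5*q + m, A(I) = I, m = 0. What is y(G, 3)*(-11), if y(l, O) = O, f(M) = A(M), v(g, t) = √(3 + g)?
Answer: -33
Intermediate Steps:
R(p, q) = -q (R(p, q) = (-5*q + 0)/5 = (-5*q)/5 = -q)
f(M) = M
G = 4*(4 + I*√2)²/3 (G = 4*(-1*(-4) + √(3 - 5))²/3 = 4*(4 + √(-2))²/3 = 4*(4 + I*√2)²/3 ≈ 18.667 + 15.085*I)
y(G, 3)*(-11) = 3*(-11) = -33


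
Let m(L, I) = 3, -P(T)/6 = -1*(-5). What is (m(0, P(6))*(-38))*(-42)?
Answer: 4788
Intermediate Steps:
P(T) = -30 (P(T) = -(-6)*(-5) = -6*5 = -30)
(m(0, P(6))*(-38))*(-42) = (3*(-38))*(-42) = -114*(-42) = 4788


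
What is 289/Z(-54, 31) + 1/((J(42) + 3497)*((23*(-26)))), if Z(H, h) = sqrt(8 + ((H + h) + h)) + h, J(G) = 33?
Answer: 24402465/2955316 ≈ 8.2571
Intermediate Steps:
Z(H, h) = h + sqrt(8 + H + 2*h) (Z(H, h) = sqrt(8 + (H + 2*h)) + h = sqrt(8 + H + 2*h) + h = h + sqrt(8 + H + 2*h))
289/Z(-54, 31) + 1/((J(42) + 3497)*((23*(-26)))) = 289/(31 + sqrt(8 - 54 + 2*31)) + 1/((33 + 3497)*((23*(-26)))) = 289/(31 + sqrt(8 - 54 + 62)) + 1/(3530*(-598)) = 289/(31 + sqrt(16)) + (1/3530)*(-1/598) = 289/(31 + 4) - 1/2110940 = 289/35 - 1/2110940 = 24402465/2955316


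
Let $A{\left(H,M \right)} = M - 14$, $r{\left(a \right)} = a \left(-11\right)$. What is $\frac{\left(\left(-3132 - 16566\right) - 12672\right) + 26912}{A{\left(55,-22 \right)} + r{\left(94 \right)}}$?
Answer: $\frac{2729}{535} \approx 5.1009$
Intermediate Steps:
$r{\left(a \right)} = - 11 a$
$A{\left(H,M \right)} = -14 + M$ ($A{\left(H,M \right)} = M - 14 = -14 + M$)
$\frac{\left(\left(-3132 - 16566\right) - 12672\right) + 26912}{A{\left(55,-22 \right)} + r{\left(94 \right)}} = \frac{\left(\left(-3132 - 16566\right) - 12672\right) + 26912}{\left(-14 - 22\right) - 1034} = \frac{\left(-19698 - 12672\right) + 26912}{-36 - 1034} = \frac{-32370 + 26912}{-1070} = \left(-5458\right) \left(- \frac{1}{1070}\right) = \frac{2729}{535}$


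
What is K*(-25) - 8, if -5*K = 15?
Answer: 67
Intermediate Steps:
K = -3 (K = -1/5*15 = -3)
K*(-25) - 8 = -3*(-25) - 8 = 75 - 8 = 67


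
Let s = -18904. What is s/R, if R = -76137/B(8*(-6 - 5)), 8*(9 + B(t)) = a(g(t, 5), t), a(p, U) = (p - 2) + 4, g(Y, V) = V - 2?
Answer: -158321/76137 ≈ -2.0794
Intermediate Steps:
g(Y, V) = -2 + V
a(p, U) = 2 + p (a(p, U) = (-2 + p) + 4 = 2 + p)
B(t) = -67/8 (B(t) = -9 + (2 + (-2 + 5))/8 = -9 + (2 + 3)/8 = -9 + (1/8)*5 = -9 + 5/8 = -67/8)
R = 609096/67 (R = -76137/(-67/8) = -76137*(-8/67) = 609096/67 ≈ 9091.0)
s/R = -18904/609096/67 = -18904*67/609096 = -158321/76137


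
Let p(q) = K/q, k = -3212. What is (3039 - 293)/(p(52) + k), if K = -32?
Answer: -17849/20882 ≈ -0.85476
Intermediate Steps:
p(q) = -32/q
(3039 - 293)/(p(52) + k) = (3039 - 293)/(-32/52 - 3212) = 2746/(-32*1/52 - 3212) = 2746/(-8/13 - 3212) = 2746/(-41764/13) = 2746*(-13/41764) = -17849/20882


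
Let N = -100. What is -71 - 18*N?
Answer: 1729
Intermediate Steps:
-71 - 18*N = -71 - 18*(-100) = -71 + 1800 = 1729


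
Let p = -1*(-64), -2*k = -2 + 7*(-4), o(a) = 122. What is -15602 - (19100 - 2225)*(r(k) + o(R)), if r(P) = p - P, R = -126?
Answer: -2901227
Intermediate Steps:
k = 15 (k = -(-2 + 7*(-4))/2 = -(-2 - 28)/2 = -1/2*(-30) = 15)
p = 64
r(P) = 64 - P
-15602 - (19100 - 2225)*(r(k) + o(R)) = -15602 - (19100 - 2225)*((64 - 1*15) + 122) = -15602 - 16875*((64 - 15) + 122) = -15602 - 16875*(49 + 122) = -15602 - 16875*171 = -15602 - 1*2885625 = -15602 - 2885625 = -2901227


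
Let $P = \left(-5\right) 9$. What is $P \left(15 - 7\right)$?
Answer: $-360$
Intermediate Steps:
$P = -45$
$P \left(15 - 7\right) = - 45 \left(15 - 7\right) = \left(-45\right) 8 = -360$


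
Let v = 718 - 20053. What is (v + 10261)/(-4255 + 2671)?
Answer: 4537/792 ≈ 5.7285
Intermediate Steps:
v = -19335
(v + 10261)/(-4255 + 2671) = (-19335 + 10261)/(-4255 + 2671) = -9074/(-1584) = -9074*(-1/1584) = 4537/792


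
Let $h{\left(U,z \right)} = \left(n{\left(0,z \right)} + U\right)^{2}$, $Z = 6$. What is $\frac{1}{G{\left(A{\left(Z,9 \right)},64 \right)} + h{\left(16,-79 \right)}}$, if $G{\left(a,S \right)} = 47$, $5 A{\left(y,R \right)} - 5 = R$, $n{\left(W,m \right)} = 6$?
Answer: $\frac{1}{531} \approx 0.0018832$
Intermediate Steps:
$h{\left(U,z \right)} = \left(6 + U\right)^{2}$
$A{\left(y,R \right)} = 1 + \frac{R}{5}$
$\frac{1}{G{\left(A{\left(Z,9 \right)},64 \right)} + h{\left(16,-79 \right)}} = \frac{1}{47 + \left(6 + 16\right)^{2}} = \frac{1}{47 + 22^{2}} = \frac{1}{47 + 484} = \frac{1}{531}$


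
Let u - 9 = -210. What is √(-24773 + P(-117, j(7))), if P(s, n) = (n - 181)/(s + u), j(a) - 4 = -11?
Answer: I*√626271267/159 ≈ 157.39*I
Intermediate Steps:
u = -201 (u = 9 - 210 = -201)
j(a) = -7 (j(a) = 4 - 11 = -7)
P(s, n) = (-181 + n)/(-201 + s) (P(s, n) = (n - 181)/(s - 201) = (-181 + n)/(-201 + s))
√(-24773 + P(-117, j(7))) = √(-24773 + (-181 - 7)/(-201 - 117)) = √(-24773 - 188/(-318)) = √(-24773 - 1/318*(-188)) = √(-24773 + 94/159) = √(-3938813/159) = I*√626271267/159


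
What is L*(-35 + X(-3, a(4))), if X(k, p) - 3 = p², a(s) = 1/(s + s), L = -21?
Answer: 42987/64 ≈ 671.67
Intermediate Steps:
a(s) = 1/(2*s)
X(k, p) = 3 + p²
L*(-35 + X(-3, a(4))) = -21*(-35 + (3 + ((½)/4)²)) = -21*(-35 + (3 + ((½)*(¼))²)) = -21*(-35 + (3 + (⅛)²)) = -21*(-35 + (3 + 1/64)) = -21*(-35 + 193/64) = -21*(-2047/64) = 42987/64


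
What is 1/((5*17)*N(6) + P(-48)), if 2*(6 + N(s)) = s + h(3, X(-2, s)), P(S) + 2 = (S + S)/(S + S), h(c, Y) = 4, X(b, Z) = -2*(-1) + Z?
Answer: -1/86 ≈ -0.011628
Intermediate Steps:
X(b, Z) = 2 + Z
P(S) = -1 (P(S) = -2 + (S + S)/(S + S) = -2 + (2*S)/((2*S)) = -2 + (2*S)*(1/(2*S)) = -2 + 1 = -1)
N(s) = -4 + s/2 (N(s) = -6 + (s + 4)/2 = -6 + (4 + s)/2 = -6 + (2 + s/2) = -4 + s/2)
1/((5*17)*N(6) + P(-48)) = 1/((5*17)*(-4 + (½)*6) - 1) = 1/(85*(-4 + 3) - 1) = 1/(85*(-1) - 1) = 1/(-85 - 1) = 1/(-86) = -1/86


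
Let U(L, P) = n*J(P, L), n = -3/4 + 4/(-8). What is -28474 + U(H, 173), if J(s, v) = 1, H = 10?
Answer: -113901/4 ≈ -28475.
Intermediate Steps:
n = -5/4 (n = -3*¼ + 4*(-⅛) = -¾ - ½ = -5/4 ≈ -1.2500)
U(L, P) = -5/4 (U(L, P) = -5/4*1 = -5/4)
-28474 + U(H, 173) = -28474 - 5/4 = -113901/4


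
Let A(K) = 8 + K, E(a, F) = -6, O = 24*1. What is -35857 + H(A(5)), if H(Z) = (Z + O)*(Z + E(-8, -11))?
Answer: -35598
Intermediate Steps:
O = 24
H(Z) = (-6 + Z)*(24 + Z) (H(Z) = (Z + 24)*(Z - 6) = (24 + Z)*(-6 + Z) = (-6 + Z)*(24 + Z))
-35857 + H(A(5)) = -35857 + (-144 + (8 + 5)² + 18*(8 + 5)) = -35857 + (-144 + 13² + 18*13) = -35857 + (-144 + 169 + 234) = -35857 + 259 = -35598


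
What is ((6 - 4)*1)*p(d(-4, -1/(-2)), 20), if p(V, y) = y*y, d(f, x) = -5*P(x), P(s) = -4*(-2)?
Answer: 800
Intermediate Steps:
P(s) = 8
d(f, x) = -40 (d(f, x) = -5*8 = -40)
p(V, y) = y²
((6 - 4)*1)*p(d(-4, -1/(-2)), 20) = ((6 - 4)*1)*20² = (2*1)*400 = 2*400 = 800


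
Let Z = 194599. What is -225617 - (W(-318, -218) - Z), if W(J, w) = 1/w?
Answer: -6761923/218 ≈ -31018.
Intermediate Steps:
-225617 - (W(-318, -218) - Z) = -225617 - (1/(-218) - 1*194599) = -225617 - (-1/218 - 194599) = -225617 - 1*(-42422583/218) = -225617 + 42422583/218 = -6761923/218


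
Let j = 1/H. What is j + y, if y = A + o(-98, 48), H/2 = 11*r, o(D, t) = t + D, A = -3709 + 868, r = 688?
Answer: -43758175/15136 ≈ -2891.0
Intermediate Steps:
A = -2841
o(D, t) = D + t
H = 15136 (H = 2*(11*688) = 2*7568 = 15136)
y = -2891 (y = -2841 + (-98 + 48) = -2841 - 50 = -2891)
j = 1/15136 ≈ 6.6068e-5
j + y = 1/15136 - 2891 = -43758175/15136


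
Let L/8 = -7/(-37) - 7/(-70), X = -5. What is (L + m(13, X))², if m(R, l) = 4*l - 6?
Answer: 19201924/34225 ≈ 561.05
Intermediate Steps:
m(R, l) = -6 + 4*l
L = 428/185 (L = 8*(-7/(-37) - 7/(-70)) = 8*(-7*(-1/37) - 7*(-1/70)) = 8*(7/37 + ⅒) = 8*(107/370) = 428/185 ≈ 2.3135)
(L + m(13, X))² = (428/185 + (-6 + 4*(-5)))² = (428/185 + (-6 - 20))² = (428/185 - 26)² = (-4382/185)² = 19201924/34225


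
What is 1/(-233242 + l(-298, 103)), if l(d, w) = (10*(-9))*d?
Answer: -1/206422 ≈ -4.8444e-6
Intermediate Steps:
l(d, w) = -90*d
1/(-233242 + l(-298, 103)) = 1/(-233242 - 90*(-298)) = 1/(-233242 + 26820) = 1/(-206422) = -1/206422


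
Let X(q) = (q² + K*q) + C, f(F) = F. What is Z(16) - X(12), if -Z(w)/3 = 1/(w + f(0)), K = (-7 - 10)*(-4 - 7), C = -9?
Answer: -38067/16 ≈ -2379.2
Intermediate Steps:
K = 187 (K = -17*(-11) = 187)
X(q) = -9 + q² + 187*q (X(q) = (q² + 187*q) - 9 = -9 + q² + 187*q)
Z(w) = -3/w (Z(w) = -3/(w + 0) = -3/w)
Z(16) - X(12) = -3/16 - (-9 + 12² + 187*12) = -3*1/16 - (-9 + 144 + 2244) = -3/16 - 1*2379 = -3/16 - 2379 = -38067/16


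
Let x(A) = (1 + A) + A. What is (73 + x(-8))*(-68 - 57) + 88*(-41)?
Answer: -10858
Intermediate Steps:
x(A) = 1 + 2*A
(73 + x(-8))*(-68 - 57) + 88*(-41) = (73 + (1 + 2*(-8)))*(-68 - 57) + 88*(-41) = (73 + (1 - 16))*(-125) - 3608 = (73 - 15)*(-125) - 3608 = 58*(-125) - 3608 = -7250 - 3608 = -10858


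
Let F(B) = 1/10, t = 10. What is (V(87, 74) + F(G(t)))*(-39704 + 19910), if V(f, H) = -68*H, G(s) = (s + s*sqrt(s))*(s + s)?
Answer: 498007143/5 ≈ 9.9601e+7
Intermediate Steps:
G(s) = 2*s*(s + s**(3/2)) (G(s) = (s + s**(3/2))*(2*s) = 2*s*(s + s**(3/2)))
F(B) = 1/10
(V(87, 74) + F(G(t)))*(-39704 + 19910) = (-68*74 + 1/10)*(-39704 + 19910) = (-5032 + 1/10)*(-19794) = -50319/10*(-19794) = 498007143/5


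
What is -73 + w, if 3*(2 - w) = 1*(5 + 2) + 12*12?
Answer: -364/3 ≈ -121.33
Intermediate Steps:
w = -145/3 (w = 2 - (1*(5 + 2) + 12*12)/3 = 2 - (1*7 + 144)/3 = 2 - (7 + 144)/3 = 2 - ⅓*151 = 2 - 151/3 = -145/3 ≈ -48.333)
-73 + w = -73 - 145/3 = -364/3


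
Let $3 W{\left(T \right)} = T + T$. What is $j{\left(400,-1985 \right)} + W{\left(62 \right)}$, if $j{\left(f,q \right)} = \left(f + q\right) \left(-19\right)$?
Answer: $\frac{90469}{3} \approx 30156.0$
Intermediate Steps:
$j{\left(f,q \right)} = - 19 f - 19 q$
$W{\left(T \right)} = \frac{2 T}{3}$ ($W{\left(T \right)} = \frac{T + T}{3} = \frac{2 T}{3}$)
$j{\left(400,-1985 \right)} + W{\left(62 \right)} = \left(\left(-19\right) 400 - -37715\right) + \frac{2}{3} \cdot 62 = \left(-7600 + 37715\right) + \frac{124}{3} = 30115 + \frac{124}{3} = \frac{90469}{3}$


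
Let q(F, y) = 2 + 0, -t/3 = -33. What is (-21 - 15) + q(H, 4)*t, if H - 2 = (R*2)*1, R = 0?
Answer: 162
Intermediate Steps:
H = 2 (H = 2 + (0*2)*1 = 2 + 0*1 = 2 + 0 = 2)
t = 99 (t = -3*(-33) = 99)
q(F, y) = 2
(-21 - 15) + q(H, 4)*t = (-21 - 15) + 2*99 = -36 + 198 = 162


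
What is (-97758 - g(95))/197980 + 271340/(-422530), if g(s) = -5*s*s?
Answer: -7595891469/8365248940 ≈ -0.90803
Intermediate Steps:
g(s) = -5*s²
(-97758 - g(95))/197980 + 271340/(-422530) = (-97758 - (-5)*95²)/197980 + 271340/(-422530) = (-97758 - (-5)*9025)*(1/197980) + 271340*(-1/422530) = (-97758 - 1*(-45125))*(1/197980) - 27134/42253 = (-97758 + 45125)*(1/197980) - 27134/42253 = -52633*1/197980 - 27134/42253 = -52633/197980 - 27134/42253 = -7595891469/8365248940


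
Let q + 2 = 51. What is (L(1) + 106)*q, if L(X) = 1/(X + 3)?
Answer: 20825/4 ≈ 5206.3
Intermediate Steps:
L(X) = 1/(3 + X)
q = 49 (q = -2 + 51 = 49)
(L(1) + 106)*q = (1/(3 + 1) + 106)*49 = (1/4 + 106)*49 = (425/4)*49 = 20825/4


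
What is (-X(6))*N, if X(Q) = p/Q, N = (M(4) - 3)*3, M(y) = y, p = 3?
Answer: -3/2 ≈ -1.5000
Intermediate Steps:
N = 3 (N = (4 - 3)*3 = 1*3 = 3)
X(Q) = 3/Q
(-X(6))*N = -3/6*3 = -1*1/2*3 = -1/2*3 = -3/2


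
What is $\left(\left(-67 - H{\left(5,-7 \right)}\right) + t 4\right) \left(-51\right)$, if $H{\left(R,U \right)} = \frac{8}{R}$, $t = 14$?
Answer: $\frac{3213}{5} \approx 642.6$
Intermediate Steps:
$\left(\left(-67 - H{\left(5,-7 \right)}\right) + t 4\right) \left(-51\right) = \left(\left(-67 - \frac{8}{5}\right) + 14 \cdot 4\right) \left(-51\right) = \left(\left(-67 - 8 \cdot \frac{1}{5}\right) + 56\right) \left(-51\right) = \left(\left(-67 - \frac{8}{5}\right) + 56\right) \left(-51\right) = \left(- \frac{343}{5} + 56\right) \left(-51\right) = \left(- \frac{63}{5}\right) \left(-51\right) = \frac{3213}{5}$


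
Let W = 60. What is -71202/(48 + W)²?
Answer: -11867/1944 ≈ -6.1044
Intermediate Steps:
-71202/(48 + W)² = -71202/(48 + 60)² = -71202/(108²) = -71202/11664 = -71202*1/11664 = -11867/1944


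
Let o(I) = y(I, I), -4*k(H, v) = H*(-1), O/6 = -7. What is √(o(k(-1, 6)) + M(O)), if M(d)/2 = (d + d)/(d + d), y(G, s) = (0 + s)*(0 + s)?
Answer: √33/4 ≈ 1.4361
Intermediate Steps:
O = -42 (O = 6*(-7) = -42)
k(H, v) = H/4 (k(H, v) = -H*(-1)/4 = -(-1)*H/4 = H/4)
y(G, s) = s² (y(G, s) = s*s = s²)
o(I) = I²
M(d) = 2 (M(d) = 2*((d + d)/(d + d)) = 2*((2*d)/((2*d))) = 2*((2*d)*(1/(2*d))) = 2*1 = 2)
√(o(k(-1, 6)) + M(O)) = √(((¼)*(-1))² + 2) = √((-¼)² + 2) = √(1/16 + 2) = √(33/16) = √33/4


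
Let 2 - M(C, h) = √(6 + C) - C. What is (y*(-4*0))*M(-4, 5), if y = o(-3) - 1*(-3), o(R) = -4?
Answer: 0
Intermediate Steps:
M(C, h) = 2 + C - √(6 + C) (M(C, h) = 2 - (√(6 + C) - C) = 2 + (C - √(6 + C)) = 2 + C - √(6 + C))
y = -1 (y = -4 - 1*(-3) = -4 + 3 = -1)
(y*(-4*0))*M(-4, 5) = (-(-4)*0)*(2 - 4 - √(6 - 4)) = (-1*0)*(2 - 4 - √2) = 0*(-2 - √2) = 0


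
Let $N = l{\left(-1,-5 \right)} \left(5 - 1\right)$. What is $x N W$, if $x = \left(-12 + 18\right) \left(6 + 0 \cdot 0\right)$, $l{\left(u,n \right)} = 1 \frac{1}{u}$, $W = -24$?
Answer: $3456$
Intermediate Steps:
$l{\left(u,n \right)} = \frac{1}{u}$
$N = -4$ ($N = \frac{5 - 1}{-1} = \left(-1\right) 4 = -4$)
$x = 36$ ($x = 6 \left(6 + 0\right) = 6 \cdot 6 = 36$)
$x N W = 36 \left(-4\right) \left(-24\right) = \left(-144\right) \left(-24\right) = 3456$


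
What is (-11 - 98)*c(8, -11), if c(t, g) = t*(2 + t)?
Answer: -8720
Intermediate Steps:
(-11 - 98)*c(8, -11) = (-11 - 98)*(8*(2 + 8)) = -872*10 = -109*80 = -8720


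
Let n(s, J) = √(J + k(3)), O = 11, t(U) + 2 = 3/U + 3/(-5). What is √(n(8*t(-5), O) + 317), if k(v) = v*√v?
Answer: √(317 + √(11 + 3*√3)) ≈ 17.917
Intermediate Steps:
t(U) = -13/5 + 3/U (t(U) = -2 + (3/U + 3/(-5)) = -2 + (3/U + 3*(-⅕)) = -2 + (3/U - ⅗) = -2 + (-⅗ + 3/U) = -13/5 + 3/U)
k(v) = v^(3/2)
n(s, J) = √(J + 3*√3) (n(s, J) = √(J + 3^(3/2)) = √(J + 3*√3))
√(n(8*t(-5), O) + 317) = √(√(11 + 3*√3) + 317) = √(317 + √(11 + 3*√3))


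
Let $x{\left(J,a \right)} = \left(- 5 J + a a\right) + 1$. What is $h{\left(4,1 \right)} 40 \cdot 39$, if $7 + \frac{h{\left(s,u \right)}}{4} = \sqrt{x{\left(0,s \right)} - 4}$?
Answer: $-43680 + 6240 \sqrt{13} \approx -21181.0$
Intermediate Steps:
$x{\left(J,a \right)} = 1 + a^{2} - 5 J$ ($x{\left(J,a \right)} = \left(- 5 J + a^{2}\right) + 1 = \left(a^{2} - 5 J\right) + 1 = 1 + a^{2} - 5 J$)
$h{\left(s,u \right)} = -28 + 4 \sqrt{-3 + s^{2}}$ ($h{\left(s,u \right)} = -28 + 4 \sqrt{\left(1 + s^{2} - 0\right) - 4} = -28 + 4 \sqrt{\left(1 + s^{2} + 0\right) - 4} = -28 + 4 \sqrt{\left(1 + s^{2}\right) - 4} = -28 + 4 \sqrt{-3 + s^{2}}$)
$h{\left(4,1 \right)} 40 \cdot 39 = \left(-28 + 4 \sqrt{-3 + 4^{2}}\right) 40 \cdot 39 = \left(-28 + 4 \sqrt{-3 + 16}\right) 40 \cdot 39 = \left(-28 + 4 \sqrt{13}\right) 40 \cdot 39 = \left(-1120 + 160 \sqrt{13}\right) 39 = -43680 + 6240 \sqrt{13}$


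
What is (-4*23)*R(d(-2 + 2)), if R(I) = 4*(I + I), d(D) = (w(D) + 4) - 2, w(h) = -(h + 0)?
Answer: -1472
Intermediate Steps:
w(h) = -h
d(D) = 2 - D (d(D) = (-D + 4) - 2 = (4 - D) - 2 = 2 - D)
R(I) = 8*I (R(I) = 4*(2*I) = 8*I)
(-4*23)*R(d(-2 + 2)) = (-4*23)*(8*(2 - (-2 + 2))) = -736*(2 - 1*0) = -736*(2 + 0) = -736*2 = -92*16 = -1472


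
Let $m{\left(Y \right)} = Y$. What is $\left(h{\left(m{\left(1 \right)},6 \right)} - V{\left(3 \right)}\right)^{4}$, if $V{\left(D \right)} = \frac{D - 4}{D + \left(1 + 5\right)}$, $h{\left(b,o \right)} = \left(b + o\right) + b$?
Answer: $\frac{28398241}{6561} \approx 4328.3$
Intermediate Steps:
$h{\left(b,o \right)} = o + 2 b$
$V{\left(D \right)} = \frac{-4 + D}{6 + D}$ ($V{\left(D \right)} = \frac{-4 + D}{D + 6} = \frac{-4 + D}{6 + D}$)
$\left(h{\left(m{\left(1 \right)},6 \right)} - V{\left(3 \right)}\right)^{4} = \left(\left(6 + 2 \cdot 1\right) - \frac{-4 + 3}{6 + 3}\right)^{4} = \left(\left(6 + 2\right) - \frac{1}{9} \left(-1\right)\right)^{4} = \left(8 - \frac{1}{9} \left(-1\right)\right)^{4} = \left(8 - - \frac{1}{9}\right)^{4} = \left(8 + \frac{1}{9}\right)^{4} = \left(\frac{73}{9}\right)^{4} = \frac{28398241}{6561}$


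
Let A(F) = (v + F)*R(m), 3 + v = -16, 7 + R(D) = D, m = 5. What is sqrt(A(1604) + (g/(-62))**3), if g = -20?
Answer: I*sqrt(2927530570)/961 ≈ 56.302*I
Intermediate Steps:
R(D) = -7 + D
v = -19 (v = -3 - 16 = -19)
A(F) = 38 - 2*F (A(F) = (-19 + F)*(-7 + 5) = (-19 + F)*(-2) = 38 - 2*F)
sqrt(A(1604) + (g/(-62))**3) = sqrt((38 - 2*1604) + (-20/(-62))**3) = sqrt((38 - 3208) + (-20*(-1/62))**3) = sqrt(-3170 + (10/31)**3) = sqrt(-3170 + 1000/29791) = sqrt(-94436470/29791) = I*sqrt(2927530570)/961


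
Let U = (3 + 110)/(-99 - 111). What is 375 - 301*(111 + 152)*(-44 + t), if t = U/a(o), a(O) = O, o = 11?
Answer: 1150848427/330 ≈ 3.4874e+6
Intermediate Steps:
U = -113/210 (U = 113/(-210) = 113*(-1/210) = -113/210 ≈ -0.53810)
t = -113/2310 (t = -113/210/11 = -113/210*1/11 = -113/2310 ≈ -0.048918)
375 - 301*(111 + 152)*(-44 + t) = 375 - 301*(111 + 152)*(-44 - 113/2310) = 375 - 79163*(-101753)/2310 = 375 - 301*(-26761039/2310) = 375 + 1150724677/330 = 1150848427/330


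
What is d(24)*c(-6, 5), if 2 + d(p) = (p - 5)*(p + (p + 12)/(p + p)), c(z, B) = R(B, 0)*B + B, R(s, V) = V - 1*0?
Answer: 9365/4 ≈ 2341.3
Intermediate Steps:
R(s, V) = V (R(s, V) = V + 0 = V)
c(z, B) = B (c(z, B) = 0*B + B = 0 + B = B)
d(p) = -2 + (-5 + p)*(p + (12 + p)/(2*p)) (d(p) = -2 + (p - 5)*(p + (p + 12)/(p + p)) = -2 + (-5 + p)*(p + (12 + p)/((2*p))) = -2 + (-5 + p)*(p + (12 + p)*(1/(2*p))) = -2 + (-5 + p)*(p + (12 + p)/(2*p)))
d(24)*c(-6, 5) = (3/2 + 24² - 30/24 - 9/2*24)*5 = (3/2 + 576 - 30*1/24 - 108)*5 = (3/2 + 576 - 5/4 - 108)*5 = (1873/4)*5 = 9365/4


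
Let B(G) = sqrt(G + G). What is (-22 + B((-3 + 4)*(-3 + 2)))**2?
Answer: (22 - I*sqrt(2))**2 ≈ 482.0 - 62.225*I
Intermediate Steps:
B(G) = sqrt(2)*sqrt(G) (B(G) = sqrt(2*G) = sqrt(2)*sqrt(G))
(-22 + B((-3 + 4)*(-3 + 2)))**2 = (-22 + sqrt(2)*sqrt((-3 + 4)*(-3 + 2)))**2 = (-22 + sqrt(2)*sqrt(1*(-1)))**2 = (-22 + sqrt(2)*sqrt(-1))**2 = (-22 + sqrt(2)*I)**2 = (-22 + I*sqrt(2))**2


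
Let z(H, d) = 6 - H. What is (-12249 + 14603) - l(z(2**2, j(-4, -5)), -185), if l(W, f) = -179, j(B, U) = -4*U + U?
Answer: 2533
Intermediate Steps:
j(B, U) = -3*U
(-12249 + 14603) - l(z(2**2, j(-4, -5)), -185) = (-12249 + 14603) - 1*(-179) = 2354 + 179 = 2533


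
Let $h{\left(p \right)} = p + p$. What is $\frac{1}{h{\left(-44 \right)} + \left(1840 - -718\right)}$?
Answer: $\frac{1}{2470} \approx 0.00040486$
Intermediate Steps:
$h{\left(p \right)} = 2 p$
$\frac{1}{h{\left(-44 \right)} + \left(1840 - -718\right)} = \frac{1}{2 \left(-44\right) + \left(1840 - -718\right)} = \frac{1}{-88 + \left(1840 + 718\right)} = \frac{1}{-88 + 2558} = \frac{1}{2470}$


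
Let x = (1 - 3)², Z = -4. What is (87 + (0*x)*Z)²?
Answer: 7569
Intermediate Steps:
x = 4 (x = (-2)² = 4)
(87 + (0*x)*Z)² = (87 + (0*4)*(-4))² = (87 + 0*(-4))² = (87 + 0)² = 87² = 7569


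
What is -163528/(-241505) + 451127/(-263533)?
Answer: -65854401711/63644537165 ≈ -1.0347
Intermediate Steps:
-163528/(-241505) + 451127/(-263533) = -163528*(-1/241505) + 451127*(-1/263533) = 163528/241505 - 451127/263533 = -65854401711/63644537165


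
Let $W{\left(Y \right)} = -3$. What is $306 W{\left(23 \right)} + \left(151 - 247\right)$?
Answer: $-1014$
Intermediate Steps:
$306 W{\left(23 \right)} + \left(151 - 247\right) = 306 \left(-3\right) + \left(151 - 247\right) = -918 + \left(151 - 247\right) = -918 - 96 = -1014$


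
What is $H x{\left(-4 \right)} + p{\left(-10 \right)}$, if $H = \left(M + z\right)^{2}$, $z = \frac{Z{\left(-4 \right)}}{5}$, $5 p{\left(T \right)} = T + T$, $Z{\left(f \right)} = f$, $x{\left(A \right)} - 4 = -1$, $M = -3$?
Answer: $\frac{983}{25} \approx 39.32$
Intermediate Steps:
$x{\left(A \right)} = 3$ ($x{\left(A \right)} = 4 - 1 = 3$)
$p{\left(T \right)} = \frac{2 T}{5}$ ($p{\left(T \right)} = \frac{T + T}{5} = \frac{2 T}{5}$)
$z = - \frac{4}{5} \approx -0.8$
$H = \frac{361}{25}$ ($H = \left(-3 - \frac{4}{5}\right)^{2} = \left(- \frac{19}{5}\right)^{2} = \frac{361}{25} \approx 14.44$)
$H x{\left(-4 \right)} + p{\left(-10 \right)} = \frac{361}{25} \cdot 3 + \frac{2}{5} \left(-10\right) = \frac{1083}{25} - 4 = \frac{983}{25}$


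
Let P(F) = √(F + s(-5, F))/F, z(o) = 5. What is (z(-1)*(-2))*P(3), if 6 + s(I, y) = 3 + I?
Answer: -10*I*√5/3 ≈ -7.4536*I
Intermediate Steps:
s(I, y) = -3 + I (s(I, y) = -6 + (3 + I) = -3 + I)
P(F) = √(-8 + F)/F (P(F) = √(F + (-3 - 5))/F = √(F - 8)/F = √(-8 + F)/F)
(z(-1)*(-2))*P(3) = (5*(-2))*(√(-8 + 3)/3) = -10*√(-5)/3 = -10*I*√5/3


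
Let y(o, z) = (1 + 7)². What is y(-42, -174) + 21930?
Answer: 21994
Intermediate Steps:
y(o, z) = 64 (y(o, z) = 8² = 64)
y(-42, -174) + 21930 = 64 + 21930 = 21994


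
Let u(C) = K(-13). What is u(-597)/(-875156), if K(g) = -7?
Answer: 7/875156 ≈ 7.9986e-6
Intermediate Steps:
u(C) = -7
u(-597)/(-875156) = -7/(-875156) = -7*(-1/875156) = 7/875156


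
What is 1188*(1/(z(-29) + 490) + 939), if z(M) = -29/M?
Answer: 547727400/491 ≈ 1.1155e+6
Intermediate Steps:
1188*(1/(z(-29) + 490) + 939) = 1188*(1/(-29/(-29) + 490) + 939) = 1188*(1/(-29*(-1/29) + 490) + 939) = 1188*(1/(1 + 490) + 939) = 1188*(1/491 + 939) = 1188*(461050/491) = 547727400/491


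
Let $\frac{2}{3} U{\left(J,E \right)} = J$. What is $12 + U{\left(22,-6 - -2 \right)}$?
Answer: $45$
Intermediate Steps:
$U{\left(J,E \right)} = \frac{3 J}{2}$
$12 + U{\left(22,-6 - -2 \right)} = 12 + \frac{3}{2} \cdot 22 = 12 + 33 = 45$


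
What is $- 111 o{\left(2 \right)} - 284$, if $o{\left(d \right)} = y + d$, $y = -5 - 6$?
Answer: $715$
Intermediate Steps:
$y = -11$ ($y = -5 - 6 = -11$)
$o{\left(d \right)} = -11 + d$
$- 111 o{\left(2 \right)} - 284 = - 111 \left(-11 + 2\right) - 284 = \left(-111\right) \left(-9\right) - 284 = 999 - 284 = 715$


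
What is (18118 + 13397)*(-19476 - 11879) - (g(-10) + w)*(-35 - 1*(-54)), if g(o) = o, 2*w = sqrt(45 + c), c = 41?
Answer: -988152635 - 19*sqrt(86)/2 ≈ -9.8815e+8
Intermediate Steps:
w = sqrt(86)/2 (w = sqrt(45 + 41)/2 = sqrt(86)/2 ≈ 4.6368)
(18118 + 13397)*(-19476 - 11879) - (g(-10) + w)*(-35 - 1*(-54)) = (18118 + 13397)*(-19476 - 11879) - (-10 + sqrt(86)/2)*(-35 - 1*(-54)) = 31515*(-31355) - (-10 + sqrt(86)/2)*(-35 + 54) = -988152825 - (-10 + sqrt(86)/2)*19 = -988152825 - (-190 + 19*sqrt(86)/2) = -988152825 + (190 - 19*sqrt(86)/2) = -988152635 - 19*sqrt(86)/2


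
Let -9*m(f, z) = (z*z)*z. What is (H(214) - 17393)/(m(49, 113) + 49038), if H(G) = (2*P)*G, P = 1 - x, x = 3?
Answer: 164241/1001555 ≈ 0.16399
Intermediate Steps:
m(f, z) = -z³/9 (m(f, z) = -z*z*z/9 = -z²*z/9 = -z³/9)
P = -2 (P = 1 - 1*3 = 1 - 3 = -2)
H(G) = -4*G (H(G) = (2*(-2))*G = -4*G)
(H(214) - 17393)/(m(49, 113) + 49038) = (-4*214 - 17393)/(-⅑*113³ + 49038) = (-856 - 17393)/(-⅑*1442897 + 49038) = -18249/(-1442897/9 + 49038) = -18249/(-1001555/9) = -18249*(-9/1001555) = 164241/1001555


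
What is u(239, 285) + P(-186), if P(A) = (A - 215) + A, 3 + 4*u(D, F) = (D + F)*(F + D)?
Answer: 272225/4 ≈ 68056.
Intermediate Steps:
u(D, F) = -¾ + (D + F)²/4 (u(D, F) = -¾ + ((D + F)*(F + D))/4 = -¾ + ((D + F)*(D + F))/4 = -¾ + (D + F)²/4)
P(A) = -215 + 2*A (P(A) = (-215 + A) + A = -215 + 2*A)
u(239, 285) + P(-186) = (-¾ + (239 + 285)²/4) + (-215 + 2*(-186)) = (-¾ + (¼)*524²) + (-215 - 372) = (-¾ + (¼)*274576) - 587 = (-¾ + 68644) - 587 = 274573/4 - 587 = 272225/4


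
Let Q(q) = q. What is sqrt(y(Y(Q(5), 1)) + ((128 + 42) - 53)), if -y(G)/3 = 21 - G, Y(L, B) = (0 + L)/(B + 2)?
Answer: sqrt(59) ≈ 7.6811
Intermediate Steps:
Y(L, B) = L/(2 + B)
y(G) = -63 + 3*G (y(G) = -3*(21 - G) = -63 + 3*G)
sqrt(y(Y(Q(5), 1)) + ((128 + 42) - 53)) = sqrt((-63 + 3*(5/(2 + 1))) + ((128 + 42) - 53)) = sqrt((-63 + 3*(5/3)) + (170 - 53)) = sqrt((-63 + 3*(5*(1/3))) + 117) = sqrt((-63 + 3*(5/3)) + 117) = sqrt((-63 + 5) + 117) = sqrt(-58 + 117) = sqrt(59)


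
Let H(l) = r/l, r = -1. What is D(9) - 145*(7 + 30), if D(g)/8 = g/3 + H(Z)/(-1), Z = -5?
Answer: -26713/5 ≈ -5342.6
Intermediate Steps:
H(l) = -1/l
D(g) = -8/5 + 8*g/3 (D(g) = 8*(g/3 - 1/(-5)/(-1)) = 8*(g*(1/3) - 1*(-1/5)*(-1)) = 8*(g/3 + (1/5)*(-1)) = 8*(g/3 - 1/5) = 8*(-1/5 + g/3) = -8/5 + 8*g/3)
D(9) - 145*(7 + 30) = (-8/5 + (8/3)*9) - 145*(7 + 30) = (-8/5 + 24) - 145*37 = 112/5 - 5365 = -26713/5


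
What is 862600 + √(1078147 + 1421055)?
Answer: 862600 + √2499202 ≈ 8.6418e+5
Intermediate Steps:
862600 + √(1078147 + 1421055) = 862600 + √2499202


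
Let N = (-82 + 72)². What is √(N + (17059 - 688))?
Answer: √16471 ≈ 128.34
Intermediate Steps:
N = 100 (N = (-10)² = 100)
√(N + (17059 - 688)) = √(100 + (17059 - 688)) = √(100 + 16371) = √16471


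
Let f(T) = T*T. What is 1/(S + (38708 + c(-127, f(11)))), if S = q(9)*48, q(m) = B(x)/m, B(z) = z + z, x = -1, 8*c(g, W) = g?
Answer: 24/928355 ≈ 2.5852e-5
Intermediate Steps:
f(T) = T²
c(g, W) = g/8
B(z) = 2*z
q(m) = -2/m (q(m) = (2*(-1))/m = -2/m)
S = -32/3 (S = -2/9*48 = -32/3 ≈ -10.667)
1/(S + (38708 + c(-127, f(11)))) = 1/(-32/3 + (38708 + (⅛)*(-127))) = 1/(-32/3 + (38708 - 127/8)) = 1/(-32/3 + 309537/8) = 1/(928355/24) = 24/928355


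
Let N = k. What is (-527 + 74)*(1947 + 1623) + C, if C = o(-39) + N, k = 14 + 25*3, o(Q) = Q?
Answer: -1617160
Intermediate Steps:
k = 89 (k = 14 + 75 = 89)
N = 89
C = 50 (C = -39 + 89 = 50)
(-527 + 74)*(1947 + 1623) + C = (-527 + 74)*(1947 + 1623) + 50 = -453*3570 + 50 = -1617210 + 50 = -1617160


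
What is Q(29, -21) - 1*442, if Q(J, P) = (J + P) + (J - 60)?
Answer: -465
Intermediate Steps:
Q(J, P) = -60 + P + 2*J (Q(J, P) = (J + P) + (-60 + J) = -60 + P + 2*J)
Q(29, -21) - 1*442 = (-60 - 21 + 2*29) - 1*442 = (-60 - 21 + 58) - 442 = -23 - 442 = -465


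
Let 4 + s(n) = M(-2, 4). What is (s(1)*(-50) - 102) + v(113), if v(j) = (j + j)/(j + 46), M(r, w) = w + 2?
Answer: -31892/159 ≈ -200.58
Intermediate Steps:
M(r, w) = 2 + w
s(n) = 2 (s(n) = -4 + (2 + 4) = -4 + 6 = 2)
v(j) = 2*j/(46 + j) (v(j) = (2*j)/(46 + j) = 2*j/(46 + j))
(s(1)*(-50) - 102) + v(113) = (2*(-50) - 102) + 2*113/(46 + 113) = (-100 - 102) + 2*113/159 = -202 + 2*113*(1/159) = -202 + 226/159 = -31892/159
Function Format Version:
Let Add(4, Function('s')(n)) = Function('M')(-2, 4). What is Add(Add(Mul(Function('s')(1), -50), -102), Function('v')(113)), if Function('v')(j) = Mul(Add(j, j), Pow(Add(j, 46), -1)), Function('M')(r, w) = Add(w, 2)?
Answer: Rational(-31892, 159) ≈ -200.58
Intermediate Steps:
Function('M')(r, w) = Add(2, w)
Function('s')(n) = 2 (Function('s')(n) = Add(-4, Add(2, 4)) = Add(-4, 6) = 2)
Function('v')(j) = Mul(2, j, Pow(Add(46, j), -1)) (Function('v')(j) = Mul(Mul(2, j), Pow(Add(46, j), -1)) = Mul(2, j, Pow(Add(46, j), -1)))
Add(Add(Mul(Function('s')(1), -50), -102), Function('v')(113)) = Add(Add(Mul(2, -50), -102), Mul(2, 113, Pow(Add(46, 113), -1))) = Add(Add(-100, -102), Mul(2, 113, Pow(159, -1))) = Add(-202, Mul(2, 113, Rational(1, 159))) = Add(-202, Rational(226, 159)) = Rational(-31892, 159)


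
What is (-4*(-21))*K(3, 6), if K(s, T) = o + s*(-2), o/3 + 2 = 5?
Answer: 252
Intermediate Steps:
o = 9 (o = -6 + 3*5 = -6 + 15 = 9)
K(s, T) = 9 - 2*s (K(s, T) = 9 + s*(-2) = 9 - 2*s)
(-4*(-21))*K(3, 6) = (-4*(-21))*(9 - 2*3) = 84*(9 - 6) = 84*3 = 252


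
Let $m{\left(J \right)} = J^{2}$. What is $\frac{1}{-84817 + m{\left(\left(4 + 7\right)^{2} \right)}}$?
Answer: $- \frac{1}{70176} \approx -1.425 \cdot 10^{-5}$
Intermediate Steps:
$\frac{1}{-84817 + m{\left(\left(4 + 7\right)^{2} \right)}} = \frac{1}{-84817 + \left(\left(4 + 7\right)^{2}\right)^{2}} = \frac{1}{-84817 + \left(11^{2}\right)^{2}} = \frac{1}{-84817 + 121^{2}} = \frac{1}{-84817 + 14641} = \frac{1}{-70176} = - \frac{1}{70176}$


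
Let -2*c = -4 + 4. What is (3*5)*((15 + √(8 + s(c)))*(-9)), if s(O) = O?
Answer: -2025 - 270*√2 ≈ -2406.8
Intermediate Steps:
c = 0 (c = -(-4 + 4)/2 = -½*0 = 0)
(3*5)*((15 + √(8 + s(c)))*(-9)) = (3*5)*((15 + √(8 + 0))*(-9)) = 15*((15 + √8)*(-9)) = 15*((15 + 2*√2)*(-9)) = 15*(-135 - 18*√2) = -2025 - 270*√2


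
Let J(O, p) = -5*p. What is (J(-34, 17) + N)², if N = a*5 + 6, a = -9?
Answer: 15376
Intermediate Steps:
N = -39 (N = -9*5 + 6 = -45 + 6 = -39)
(J(-34, 17) + N)² = (-5*17 - 39)² = (-85 - 39)² = (-124)² = 15376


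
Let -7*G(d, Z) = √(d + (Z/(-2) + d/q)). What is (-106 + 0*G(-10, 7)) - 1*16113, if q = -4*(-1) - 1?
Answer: -16219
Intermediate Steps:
q = 3 (q = 4 - 1 = 3)
G(d, Z) = -√(-Z/2 + 4*d/3)/7 (G(d, Z) = -√(d + (Z/(-2) + d/3))/7 = -√(d + (Z*(-½) + d*(⅓)))/7 = -√(d + (-Z/2 + d/3))/7 = -√(-Z/2 + 4*d/3)/7)
(-106 + 0*G(-10, 7)) - 1*16113 = (-106 + 0*(-√(-18*7 + 48*(-10))/42)) - 1*16113 = (-106 + 0*(-√(-126 - 480)/42)) - 16113 = (-106 + 0*(-I*√606/42)) - 16113 = (-106 + 0) - 16113 = -106 - 16113 = -16219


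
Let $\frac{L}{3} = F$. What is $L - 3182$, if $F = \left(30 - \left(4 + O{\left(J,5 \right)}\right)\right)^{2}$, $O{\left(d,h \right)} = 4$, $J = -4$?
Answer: $-1730$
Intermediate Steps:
$F = 484$ ($F = \left(30 - 8\right)^{2} = 22^{2} = 484$)
$L = 1452$ ($L = 3 \cdot 484 = 1452$)
$L - 3182 = 1452 - 3182 = -1730$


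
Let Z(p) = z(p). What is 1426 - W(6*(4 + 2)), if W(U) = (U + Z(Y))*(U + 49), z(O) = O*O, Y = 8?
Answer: -7074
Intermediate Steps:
z(O) = O²
Z(p) = p²
W(U) = (49 + U)*(64 + U) (W(U) = (U + 8²)*(U + 49) = (U + 64)*(49 + U) = (64 + U)*(49 + U) = (49 + U)*(64 + U))
1426 - W(6*(4 + 2)) = 1426 - (3136 + (6*(4 + 2))² + 113*(6*(4 + 2))) = 1426 - (3136 + (6*6)² + 113*(6*6)) = 1426 - (3136 + 36² + 113*36) = 1426 - (3136 + 1296 + 4068) = 1426 - 1*8500 = 1426 - 8500 = -7074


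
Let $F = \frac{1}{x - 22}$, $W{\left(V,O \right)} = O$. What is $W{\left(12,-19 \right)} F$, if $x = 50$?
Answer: $- \frac{19}{28} \approx -0.67857$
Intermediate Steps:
$F = \frac{1}{28}$ ($F = \frac{1}{50 - 22} = \frac{1}{28} \approx 0.035714$)
$W{\left(12,-19 \right)} F = \left(-19\right) \frac{1}{28} = - \frac{19}{28}$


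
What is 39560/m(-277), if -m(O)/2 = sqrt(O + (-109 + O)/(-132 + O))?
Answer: 860*I*sqrt(46178963)/4909 ≈ 1190.5*I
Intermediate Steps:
m(O) = -2*sqrt(O + (-109 + O)/(-132 + O))
39560/m(-277) = 39560/((-2*sqrt(-109 - 277 - 277*(-132 - 277))*(I*sqrt(409)/409))) = 39560/((-2*sqrt(-109 - 277 - 277*(-409))*(I*sqrt(409)/409))) = 39560/((-2*I*sqrt(409)*sqrt(-109 - 277 + 113293)/409)) = 39560/((-2*I*sqrt(46178963)/409)) = 39560*(I*sqrt(46178963)/225814) = 860*I*sqrt(46178963)/4909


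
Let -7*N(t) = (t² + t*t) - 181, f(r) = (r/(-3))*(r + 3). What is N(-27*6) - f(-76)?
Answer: -118085/21 ≈ -5623.1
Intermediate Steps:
f(r) = -r*(3 + r)/3 (f(r) = (r*(-⅓))*(3 + r) = (-r/3)*(3 + r) = -r*(3 + r)/3)
N(t) = 181/7 - 2*t²/7 (N(t) = -((t² + t*t) - 181)/7 = -((t² + t²) - 181)/7 = -(2*t² - 181)/7 = -(-181 + 2*t²)/7 = 181/7 - 2*t²/7)
N(-27*6) - f(-76) = (181/7 - 2*(-27*6)²/7) - (-1)*(-76)*(3 - 76)/3 = (181/7 - 2/7*(-162)²) - (-1)*(-76)*(-73)/3 = (181/7 - 2/7*26244) - 1*(-5548/3) = (181/7 - 52488/7) + 5548/3 = -52307/7 + 5548/3 = -118085/21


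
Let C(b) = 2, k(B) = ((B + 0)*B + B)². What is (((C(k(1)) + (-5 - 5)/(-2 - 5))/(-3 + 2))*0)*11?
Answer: 0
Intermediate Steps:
k(B) = (B + B²)² (k(B) = (B*B + B)² = (B² + B)² = (B + B²)²)
(((C(k(1)) + (-5 - 5)/(-2 - 5))/(-3 + 2))*0)*11 = (((2 + (-5 - 5)/(-2 - 5))/(-3 + 2))*0)*11 = (((2 - 10/(-7))/(-1))*0)*11 = (((2 - 10*(-⅐))*(-1))*0)*11 = (((2 + 10/7)*(-1))*0)*11 = (((24/7)*(-1))*0)*11 = -24/7*0*11 = 0*11 = 0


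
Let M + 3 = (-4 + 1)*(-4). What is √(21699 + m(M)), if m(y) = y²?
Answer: 66*√5 ≈ 147.58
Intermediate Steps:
M = 9 (M = -3 + (-4 + 1)*(-4) = -3 - 3*(-4) = -3 + 12 = 9)
√(21699 + m(M)) = √(21699 + 9²) = √(21699 + 81) = √21780 = 66*√5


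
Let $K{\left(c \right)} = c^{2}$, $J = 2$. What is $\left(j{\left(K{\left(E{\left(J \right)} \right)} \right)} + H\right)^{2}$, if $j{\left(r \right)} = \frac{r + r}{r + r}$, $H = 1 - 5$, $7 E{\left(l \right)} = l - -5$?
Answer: $9$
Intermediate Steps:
$E{\left(l \right)} = \frac{5}{7} + \frac{l}{7}$ ($E{\left(l \right)} = \frac{l - -5}{7} = \frac{l + 5}{7} = \frac{5 + l}{7} = \frac{5}{7} + \frac{l}{7}$)
$H = -4$ ($H = 1 - 5 = -4$)
$j{\left(r \right)} = 1$ ($j{\left(r \right)} = \frac{2 r}{2 r} = 2 r \frac{1}{2 r} = 1$)
$\left(j{\left(K{\left(E{\left(J \right)} \right)} \right)} + H\right)^{2} = \left(1 - 4\right)^{2} = \left(-3\right)^{2} = 9$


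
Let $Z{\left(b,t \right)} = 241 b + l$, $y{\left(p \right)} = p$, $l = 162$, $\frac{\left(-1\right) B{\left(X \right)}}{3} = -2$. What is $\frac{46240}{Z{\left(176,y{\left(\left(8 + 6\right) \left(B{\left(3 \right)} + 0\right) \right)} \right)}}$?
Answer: $\frac{23120}{21289} \approx 1.086$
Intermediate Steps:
$B{\left(X \right)} = 6$ ($B{\left(X \right)} = \left(-3\right) \left(-2\right) = 6$)
$Z{\left(b,t \right)} = 162 + 241 b$ ($Z{\left(b,t \right)} = 241 b + 162 = 162 + 241 b$)
$\frac{46240}{Z{\left(176,y{\left(\left(8 + 6\right) \left(B{\left(3 \right)} + 0\right) \right)} \right)}} = \frac{46240}{162 + 241 \cdot 176} = \frac{46240}{162 + 42416} = \frac{46240}{42578} = 46240 \cdot \frac{1}{42578} = \frac{23120}{21289}$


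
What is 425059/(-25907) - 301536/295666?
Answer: -9534813389/547129933 ≈ -17.427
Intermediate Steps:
425059/(-25907) - 301536/295666 = 425059*(-1/25907) - 301536*1/295666 = -425059/25907 - 150768/147833 = -9534813389/547129933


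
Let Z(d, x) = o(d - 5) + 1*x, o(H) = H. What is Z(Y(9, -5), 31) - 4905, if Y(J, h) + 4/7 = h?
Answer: -34192/7 ≈ -4884.6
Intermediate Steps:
Y(J, h) = -4/7 + h
Z(d, x) = -5 + d + x (Z(d, x) = (d - 5) + 1*x = (-5 + d) + x = -5 + d + x)
Z(Y(9, -5), 31) - 4905 = (-5 + (-4/7 - 5) + 31) - 4905 = (-5 - 39/7 + 31) - 4905 = 143/7 - 4905 = -34192/7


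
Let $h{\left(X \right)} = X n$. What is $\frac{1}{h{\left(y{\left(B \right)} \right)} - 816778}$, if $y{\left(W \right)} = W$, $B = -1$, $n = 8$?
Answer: $- \frac{1}{816786} \approx -1.2243 \cdot 10^{-6}$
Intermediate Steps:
$h{\left(X \right)} = 8 X$ ($h{\left(X \right)} = X 8 = 8 X$)
$\frac{1}{h{\left(y{\left(B \right)} \right)} - 816778} = \frac{1}{8 \left(-1\right) - 816778} = \frac{1}{-8 - 816778} = \frac{1}{-816786} = - \frac{1}{816786}$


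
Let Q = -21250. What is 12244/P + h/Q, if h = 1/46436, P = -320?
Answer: -75512191627/1973530000 ≈ -38.263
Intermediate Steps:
h = 1/46436 ≈ 2.1535e-5
12244/P + h/Q = 12244/(-320) + (1/46436)/(-21250) = 12244*(-1/320) + (1/46436)*(-1/21250) = -3061/80 - 1/986765000 = -75512191627/1973530000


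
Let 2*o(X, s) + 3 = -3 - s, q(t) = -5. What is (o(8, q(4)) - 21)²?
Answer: 1849/4 ≈ 462.25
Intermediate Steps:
o(X, s) = -3 - s/2 (o(X, s) = -3/2 + (-3 - s)/2 = -3/2 + (-3/2 - s/2) = -3 - s/2)
(o(8, q(4)) - 21)² = ((-3 - ½*(-5)) - 21)² = ((-3 + 5/2) - 21)² = (-½ - 21)² = (-43/2)² = 1849/4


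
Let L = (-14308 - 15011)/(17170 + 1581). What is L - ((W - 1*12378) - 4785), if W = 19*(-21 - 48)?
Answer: 346376655/18751 ≈ 18472.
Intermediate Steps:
W = -1311 (W = 19*(-69) = -1311)
L = -29319/18751 ≈ -1.5636
L - ((W - 1*12378) - 4785) = -29319/18751 - ((-1311 - 1*12378) - 4785) = -29319/18751 - ((-1311 - 12378) - 4785) = -29319/18751 - (-13689 - 4785) = -29319/18751 - 1*(-18474) = -29319/18751 + 18474 = 346376655/18751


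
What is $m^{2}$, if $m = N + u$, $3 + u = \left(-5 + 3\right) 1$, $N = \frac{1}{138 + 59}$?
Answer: $\frac{968256}{38809} \approx 24.949$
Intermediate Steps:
$N = \frac{1}{197} \approx 0.0050761$
$u = -5$ ($u = -3 + \left(-5 + 3\right) 1 = -3 - 2 = -5$)
$m = - \frac{984}{197}$ ($m = \frac{1}{197} - 5 = - \frac{984}{197} \approx -4.9949$)
$m^{2} = \left(- \frac{984}{197}\right)^{2} = \frac{968256}{38809}$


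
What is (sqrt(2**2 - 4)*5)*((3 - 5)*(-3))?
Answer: 0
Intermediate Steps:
(sqrt(2**2 - 4)*5)*((3 - 5)*(-3)) = (sqrt(4 - 4)*5)*(-2*(-3)) = (sqrt(0)*5)*6 = (0*5)*6 = 0*6 = 0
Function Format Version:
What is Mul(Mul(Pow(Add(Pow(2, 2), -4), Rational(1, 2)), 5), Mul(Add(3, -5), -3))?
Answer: 0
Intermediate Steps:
Mul(Mul(Pow(Add(Pow(2, 2), -4), Rational(1, 2)), 5), Mul(Add(3, -5), -3)) = Mul(Mul(Pow(Add(4, -4), Rational(1, 2)), 5), Mul(-2, -3)) = Mul(Mul(Pow(0, Rational(1, 2)), 5), 6) = Mul(Mul(0, 5), 6) = Mul(0, 6) = 0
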